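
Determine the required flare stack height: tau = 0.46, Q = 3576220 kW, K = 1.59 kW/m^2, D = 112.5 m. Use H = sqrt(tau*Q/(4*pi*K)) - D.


tau*Q/(4*pi*K) = 0.46 * 3576220 / (4 * pi * 1.59) = 82333.2
sqrt(82333.2) = 286.938
H = 286.938 - 112.5 = 174.4

174.4 m


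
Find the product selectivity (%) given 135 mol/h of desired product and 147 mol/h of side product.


Selectivity = desired / (desired + undesired) * 100
Total products = 135 + 147 = 282 mol/h
S = 135 / 282 * 100
= 0.4787 * 100
= 47.87 %

47.87 %


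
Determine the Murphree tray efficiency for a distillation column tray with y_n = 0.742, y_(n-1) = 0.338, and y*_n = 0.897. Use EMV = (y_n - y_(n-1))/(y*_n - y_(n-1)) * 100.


Murphree vapor efficiency: EMV = (y_n - y_(n-1)) / (y*_n - y_(n-1)) * 100
EMV = (0.742 - 0.338) / (0.897 - 0.338) * 100 = 0.404 / 0.559 * 100 = 72.27

72.27 %


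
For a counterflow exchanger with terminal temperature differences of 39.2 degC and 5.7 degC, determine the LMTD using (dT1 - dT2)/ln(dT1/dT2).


LMTD = (dT1 - dT2) / ln(dT1/dT2)
= (39.2 - 5.7) / ln(39.2 / 5.7) = 33.5 / 1.92821 = 17.37

17.37 degC


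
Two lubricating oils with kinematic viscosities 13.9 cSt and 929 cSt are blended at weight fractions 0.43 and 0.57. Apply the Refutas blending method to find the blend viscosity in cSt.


Refutas method: VBN_i = 14.534*ln(ln(visc_i + 0.8)) + 10.975, blended linearly by mass fraction; since VBN is linear in VBI_i = ln(ln(visc_i + 0.8)) and the fractions sum to 1, blend VBI directly: visc = exp(exp(VBI_blend)) - 0.8
VBI_1 = ln(ln(13.9 + 0.8)) = 0.988741
VBI_2 = ln(ln(929 + 0.8)) = 1.92205
VBI_blend = 0.43 * 0.988741 + 0.57 * 1.92205 = 1.52073
visc_blend = exp(exp(1.52073)) - 0.8 = 96.28

96.28 cSt


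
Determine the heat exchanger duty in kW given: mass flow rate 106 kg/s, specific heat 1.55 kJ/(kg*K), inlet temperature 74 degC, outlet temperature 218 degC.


Q = m_dot * cp * delta_T
delta_T = 218 - 74 = 144 K
Q = 106 * 1.55 * 144
= 164.3 * 144
= 23659.2 kW

23659.2 kW


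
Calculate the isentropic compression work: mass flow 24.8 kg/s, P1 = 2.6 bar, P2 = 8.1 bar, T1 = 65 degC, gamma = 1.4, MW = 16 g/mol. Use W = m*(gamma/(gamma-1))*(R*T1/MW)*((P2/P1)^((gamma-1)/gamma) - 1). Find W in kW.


Isentropic work: W = m*(gamma/(gamma-1))*(R*T1/MW)*((P2/P1)^((gamma-1)/gamma) - 1)
T1 = 65 + 273.15 = 338.15 K
Pressure ratio = 8.1 / 2.6 = 3.11538
Exponent = (1.4 - 1)/1.4 = 0.285714
(P2/P1)^exp - 1 = 3.11538^0.285714 - 1 = 0.383576
W = 24.8 * 1.4 / 0.4 * 8.314 * 338.15 / 16 * 0.383576 = 5850

5850 kW


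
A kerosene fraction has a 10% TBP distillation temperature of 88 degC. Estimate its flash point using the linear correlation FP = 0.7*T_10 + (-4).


FP = 0.7 * 88 + (-4) = 57.6

57.6 degC


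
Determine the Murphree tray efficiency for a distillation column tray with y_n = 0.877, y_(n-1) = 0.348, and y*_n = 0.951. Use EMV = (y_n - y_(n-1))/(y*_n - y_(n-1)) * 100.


Murphree vapor efficiency: EMV = (y_n - y_(n-1)) / (y*_n - y_(n-1)) * 100
EMV = (0.877 - 0.348) / (0.951 - 0.348) * 100 = 0.529 / 0.603 * 100 = 87.73

87.73 %


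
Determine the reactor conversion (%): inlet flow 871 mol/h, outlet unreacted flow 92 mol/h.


X = (F_in - F_out) / F_in * 100
Moles reacted = 871 - 92 = 779
X = 779 / 871 * 100
= 0.8944 * 100
= 89.44 %

89.44 %


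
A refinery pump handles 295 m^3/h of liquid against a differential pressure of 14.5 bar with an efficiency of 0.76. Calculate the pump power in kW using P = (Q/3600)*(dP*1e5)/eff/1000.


Q = 295 / 3600 = 0.0819444 m^3/s
P = 0.0819444 * (14.5 * 1e5) / 0.76 / 1000 = 156.3

156.3 kW


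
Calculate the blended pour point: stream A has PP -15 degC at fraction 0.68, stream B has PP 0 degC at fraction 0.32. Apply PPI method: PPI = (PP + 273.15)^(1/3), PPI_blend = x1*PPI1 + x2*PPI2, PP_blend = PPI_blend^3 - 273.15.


PPI_1 = (-15 + 273.15)^(1/3) = 6.36733
PPI_2 = (0 + 273.15)^(1/3) = 6.488342
PPI_blend = 0.68 * 6.36733 + 0.32 * 6.488342 = 6.406054
PP_blend = 6.406054^3 - 273.15 = 262.8886 - 273.15 = -10.26

-10.26 degC


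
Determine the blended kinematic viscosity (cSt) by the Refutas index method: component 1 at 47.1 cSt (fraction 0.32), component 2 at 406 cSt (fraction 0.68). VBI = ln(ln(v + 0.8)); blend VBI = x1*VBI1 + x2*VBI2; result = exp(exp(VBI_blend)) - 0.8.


Refutas method: VBN_i = 14.534*ln(ln(visc_i + 0.8)) + 10.975, blended linearly by mass fraction; since VBN is linear in VBI_i = ln(ln(visc_i + 0.8)) and the fractions sum to 1, blend VBI directly: visc = exp(exp(VBI_blend)) - 0.8
VBI_1 = ln(ln(47.1 + 0.8)) = 1.35303
VBI_2 = ln(ln(406 + 0.8)) = 1.79315
VBI_blend = 0.32 * 1.35303 + 0.68 * 1.79315 = 1.65231
visc_blend = exp(exp(1.65231)) - 0.8 = 184.0

184.0 cSt


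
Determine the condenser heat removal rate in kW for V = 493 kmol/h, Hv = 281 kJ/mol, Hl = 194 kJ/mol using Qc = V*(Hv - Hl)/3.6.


Qc = 493 * (281 - 194) / 3.6 = 493 * 87 / 3.6 = 11910

11910 kW


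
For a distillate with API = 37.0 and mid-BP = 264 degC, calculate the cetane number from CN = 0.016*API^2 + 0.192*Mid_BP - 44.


CN = 0.016 * 37.0^2 + 0.192 * 264 - 44
CN = 21.904 + 50.688 - 44 = 28.592

28.592


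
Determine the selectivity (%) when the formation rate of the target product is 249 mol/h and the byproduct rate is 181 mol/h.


Selectivity = desired / (desired + undesired) * 100
Total products = 249 + 181 = 430 mol/h
S = 249 / 430 * 100
= 0.5791 * 100
= 57.91 %

57.91 %


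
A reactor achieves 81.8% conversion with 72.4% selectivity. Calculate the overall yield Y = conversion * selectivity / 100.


Overall yield = conversion (%) * selectivity (%) / 100
Conversion = 81.8%, Selectivity = 72.4%
Y = 81.8 * 72.4 / 100
= 59.2232 %

59.2232 %


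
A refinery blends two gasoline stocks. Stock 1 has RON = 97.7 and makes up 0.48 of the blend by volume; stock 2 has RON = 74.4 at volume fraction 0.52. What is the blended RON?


Linear blending: RON_blend = sum(vi * RONi)
Contribution 1: 0.48 * 97.7 = 46.896
Contribution 2: 0.52 * 74.4 = 38.688
RON_blend = 46.896 + 38.688 = 85.584

85.584


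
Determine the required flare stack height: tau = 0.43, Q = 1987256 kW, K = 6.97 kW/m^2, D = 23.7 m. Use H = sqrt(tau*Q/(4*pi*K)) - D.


tau*Q/(4*pi*K) = 0.43 * 1987256 / (4 * pi * 6.97) = 9756.18
sqrt(9756.18) = 98.7734
H = 98.7734 - 23.7 = 75.07

75.07 m


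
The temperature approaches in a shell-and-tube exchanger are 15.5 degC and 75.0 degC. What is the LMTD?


LMTD = (dT1 - dT2) / ln(dT1/dT2)
= (15.5 - 75.0) / ln(15.5 / 75.0) = -59.5 / -1.57665 = 37.74

37.74 degC


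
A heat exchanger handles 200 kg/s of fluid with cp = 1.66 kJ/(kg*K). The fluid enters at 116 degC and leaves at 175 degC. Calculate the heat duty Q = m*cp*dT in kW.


Q = m_dot * cp * delta_T
delta_T = 175 - 116 = 59 K
Q = 200 * 1.66 * 59
= 332 * 59
= 19588 kW

19588 kW


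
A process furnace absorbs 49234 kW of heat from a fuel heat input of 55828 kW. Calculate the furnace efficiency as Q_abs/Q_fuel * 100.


Furnace efficiency = Q_absorbed / Q_fuel * 100
= 49234 / 55828 * 100 = 88.19

88.19 %


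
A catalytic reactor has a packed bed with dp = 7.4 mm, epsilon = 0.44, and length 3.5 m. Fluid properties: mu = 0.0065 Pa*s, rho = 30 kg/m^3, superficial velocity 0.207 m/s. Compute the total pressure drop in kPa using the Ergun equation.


dp = 7.4 mm = 0.0074 m
Viscous term = 150*0.0065*0.207*(1-0.44)^2 / (0.0074^2*0.44^3) = 13568.4
Inertial term = 1.75*30*0.207^2*(1-0.44) / (0.0074*0.44^3) = 1998.47
dP/L = 13568.4 + 1998.47 = 15566.9 Pa/m
dP = 15566.9 * 3.5 / 1000 = 54.48 kPa

54.48 kPa


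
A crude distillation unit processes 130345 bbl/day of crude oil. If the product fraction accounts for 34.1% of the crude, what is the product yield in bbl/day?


Crude throughput = 130345 bbl/day
Fraction yield = 34.1%
yield = throughput * fraction / 100
yield = 130345 * 34.1 / 100 = 44447.645

44447.645 bbl/day


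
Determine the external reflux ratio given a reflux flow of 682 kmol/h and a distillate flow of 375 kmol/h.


Reflux ratio definition: R = L / D (liquid returned / distillate withdrawn)
L = 682 kmol/h, D = 375 kmol/h
R = 682 / 375 = 1.819

1.819


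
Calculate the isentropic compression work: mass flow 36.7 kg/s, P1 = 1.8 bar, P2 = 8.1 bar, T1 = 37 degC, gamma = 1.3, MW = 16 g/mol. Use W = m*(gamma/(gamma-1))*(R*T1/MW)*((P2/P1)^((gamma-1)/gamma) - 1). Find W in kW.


Isentropic work: W = m*(gamma/(gamma-1))*(R*T1/MW)*((P2/P1)^((gamma-1)/gamma) - 1)
T1 = 37 + 273.15 = 310.15 K
Pressure ratio = 8.1 / 1.8 = 4.5
Exponent = (1.3 - 1)/1.3 = 0.230769
(P2/P1)^exp - 1 = 4.5^0.230769 - 1 = 0.41495
W = 36.7 * 1.3 / 0.3 * 8.314 * 310.15 / 16 * 0.41495 = 10640

10640 kW


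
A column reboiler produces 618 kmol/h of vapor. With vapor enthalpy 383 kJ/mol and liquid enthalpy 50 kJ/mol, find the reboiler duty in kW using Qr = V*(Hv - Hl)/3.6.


Qr = 618 * (383 - 50) / 3.6 = 618 * 333 / 3.6 = 57160

57160 kW


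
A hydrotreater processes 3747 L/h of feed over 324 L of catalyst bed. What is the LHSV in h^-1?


LHSV = volumetric feed rate / catalyst volume
= 3747 L/h / 324 L
= 11.56 h^-1

11.56 h^-1


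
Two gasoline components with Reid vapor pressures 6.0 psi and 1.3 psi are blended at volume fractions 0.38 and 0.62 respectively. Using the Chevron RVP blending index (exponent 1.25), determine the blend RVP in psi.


Chevron index: RVP_blend = (sum xi*RVPi^1.25)^(1/1.25)
RVP^1.25 terms: 0.38 * 6.0^1.25 + 0.62 * 1.3^1.25 = 4.42903
RVP_blend = 4.42903^(1/1.25) = 3.289

3.289 psi


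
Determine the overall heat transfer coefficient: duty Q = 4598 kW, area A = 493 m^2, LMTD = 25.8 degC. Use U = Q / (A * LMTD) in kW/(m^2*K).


From Q = U*A*LMTD, U = Q / (A * LMTD)
U = 4598 / (493 * 25.8) = 4598 / 12719.4 = 0.3615

0.3615 kW/(m^2*K)


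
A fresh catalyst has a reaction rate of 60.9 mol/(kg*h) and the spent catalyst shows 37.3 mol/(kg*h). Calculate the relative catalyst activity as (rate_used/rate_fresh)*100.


Activity (%) = (rate_used / rate_fresh) * 100
rate_used = 37.3, rate_fresh = 60.9
= (37.3 / 60.9) * 100
= 0.6125 * 100 = 61.25

61.25 %


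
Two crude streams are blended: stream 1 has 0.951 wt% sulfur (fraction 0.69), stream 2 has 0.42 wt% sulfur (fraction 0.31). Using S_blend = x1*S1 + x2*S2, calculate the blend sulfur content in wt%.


Linear sulfur blending: S_blend = x1*S1 + x2*S2
Contribution 1: 0.69 * 0.951 = 0.65619 wt%
Contribution 2: 0.31 * 0.42 = 0.1302 wt%
S_blend = 0.65619 + 0.1302 = 0.78639

0.78639 wt%


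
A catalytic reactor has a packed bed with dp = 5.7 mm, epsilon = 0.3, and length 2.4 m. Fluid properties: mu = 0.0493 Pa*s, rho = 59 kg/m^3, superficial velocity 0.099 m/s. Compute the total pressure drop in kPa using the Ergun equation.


dp = 5.7 mm = 0.0057 m
Viscous term = 150*0.0493*0.099*(1-0.3)^2 / (0.0057^2*0.3^3) = 408937
Inertial term = 1.75*59*0.099^2*(1-0.3) / (0.0057*0.3^3) = 4602.78
dP/L = 408937 + 4602.78 = 413540 Pa/m
dP = 413540 * 2.4 / 1000 = 992.5 kPa

992.5 kPa


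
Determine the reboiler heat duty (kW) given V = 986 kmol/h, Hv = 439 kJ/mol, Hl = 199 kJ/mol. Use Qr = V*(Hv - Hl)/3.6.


Qr = 986 * (439 - 199) / 3.6 = 986 * 240 / 3.6 = 65730

65730 kW


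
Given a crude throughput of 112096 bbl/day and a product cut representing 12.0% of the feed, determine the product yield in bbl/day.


Crude throughput = 112096 bbl/day
Fraction yield = 12.0%
yield = throughput * fraction / 100
yield = 112096 * 12.0 / 100 = 13451.52

13451.52 bbl/day


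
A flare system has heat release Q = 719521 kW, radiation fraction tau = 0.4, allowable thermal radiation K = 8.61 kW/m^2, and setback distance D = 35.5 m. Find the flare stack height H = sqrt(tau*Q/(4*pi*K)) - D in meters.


tau*Q/(4*pi*K) = 0.4 * 719521 / (4 * pi * 8.61) = 2660.05
sqrt(2660.05) = 51.5757
H = 51.5757 - 35.5 = 16.08

16.08 m


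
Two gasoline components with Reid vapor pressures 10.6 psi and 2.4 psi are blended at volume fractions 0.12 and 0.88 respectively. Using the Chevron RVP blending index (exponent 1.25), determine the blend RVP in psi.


Chevron index: RVP_blend = (sum xi*RVPi^1.25)^(1/1.25)
RVP^1.25 terms: 0.12 * 10.6^1.25 + 0.88 * 2.4^1.25 = 4.9239
RVP_blend = 4.9239^(1/1.25) = 3.580

3.580 psi


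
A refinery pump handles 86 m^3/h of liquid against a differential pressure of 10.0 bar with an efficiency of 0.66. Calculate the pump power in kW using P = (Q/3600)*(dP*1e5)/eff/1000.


Q = 86 / 3600 = 0.0238889 m^3/s
P = 0.0238889 * (10.0 * 1e5) / 0.66 / 1000 = 36.20

36.20 kW


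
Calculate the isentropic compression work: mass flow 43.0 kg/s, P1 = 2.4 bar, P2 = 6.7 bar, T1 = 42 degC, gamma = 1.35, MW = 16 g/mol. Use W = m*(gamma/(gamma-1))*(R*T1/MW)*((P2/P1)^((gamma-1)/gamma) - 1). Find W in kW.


Isentropic work: W = m*(gamma/(gamma-1))*(R*T1/MW)*((P2/P1)^((gamma-1)/gamma) - 1)
T1 = 42 + 273.15 = 315.15 K
Pressure ratio = 6.7 / 2.4 = 2.79167
Exponent = (1.35 - 1)/1.35 = 0.259259
(P2/P1)^exp - 1 = 2.79167^0.259259 - 1 = 0.304951
W = 43.0 * 1.35 / 0.35 * 8.314 * 315.15 / 16 * 0.304951 = 8283

8283 kW


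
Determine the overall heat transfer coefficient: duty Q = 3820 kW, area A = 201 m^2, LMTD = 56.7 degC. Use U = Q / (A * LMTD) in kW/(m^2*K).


From Q = U*A*LMTD, U = Q / (A * LMTD)
U = 3820 / (201 * 56.7) = 3820 / 11396.7 = 0.3352

0.3352 kW/(m^2*K)


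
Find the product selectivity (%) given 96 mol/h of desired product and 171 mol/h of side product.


Selectivity = desired / (desired + undesired) * 100
Total products = 96 + 171 = 267 mol/h
S = 96 / 267 * 100
= 0.3596 * 100
= 35.96 %

35.96 %


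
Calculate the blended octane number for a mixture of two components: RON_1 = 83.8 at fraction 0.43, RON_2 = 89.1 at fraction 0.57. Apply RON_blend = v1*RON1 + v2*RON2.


Linear blending: RON_blend = sum(vi * RONi)
Contribution 1: 0.43 * 83.8 = 36.034
Contribution 2: 0.57 * 89.1 = 50.787
RON_blend = 36.034 + 50.787 = 86.821

86.821


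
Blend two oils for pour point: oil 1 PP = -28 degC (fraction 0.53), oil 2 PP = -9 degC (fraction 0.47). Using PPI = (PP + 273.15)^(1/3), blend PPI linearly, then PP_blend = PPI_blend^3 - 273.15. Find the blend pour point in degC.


PPI_1 = (-28 + 273.15)^(1/3) = 6.258601
PPI_2 = (-9 + 273.15)^(1/3) = 6.416283
PPI_blend = 0.53 * 6.258601 + 0.47 * 6.416283 = 6.332712
PP_blend = 6.332712^3 - 273.15 = 253.9623 - 273.15 = -19.19

-19.19 degC


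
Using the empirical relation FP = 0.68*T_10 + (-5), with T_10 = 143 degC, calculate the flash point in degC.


FP = 0.68 * 143 + (-5) = 92.24

92.24 degC


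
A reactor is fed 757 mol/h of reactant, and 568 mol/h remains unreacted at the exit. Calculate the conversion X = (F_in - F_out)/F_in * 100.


X = (F_in - F_out) / F_in * 100
Moles reacted = 757 - 568 = 189
X = 189 / 757 * 100
= 0.2497 * 100
= 24.97 %

24.97 %


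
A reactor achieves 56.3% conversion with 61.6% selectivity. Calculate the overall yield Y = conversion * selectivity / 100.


Overall yield = conversion (%) * selectivity (%) / 100
Conversion = 56.3%, Selectivity = 61.6%
Y = 56.3 * 61.6 / 100
= 34.6808 %

34.6808 %


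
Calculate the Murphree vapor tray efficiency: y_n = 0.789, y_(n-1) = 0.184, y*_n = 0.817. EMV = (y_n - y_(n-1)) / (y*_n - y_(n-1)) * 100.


Murphree vapor efficiency: EMV = (y_n - y_(n-1)) / (y*_n - y_(n-1)) * 100
EMV = (0.789 - 0.184) / (0.817 - 0.184) * 100 = 0.605 / 0.633 * 100 = 95.58

95.58 %


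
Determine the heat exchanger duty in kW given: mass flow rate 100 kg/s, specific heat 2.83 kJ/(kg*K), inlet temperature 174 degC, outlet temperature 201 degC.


Q = m_dot * cp * delta_T
delta_T = 201 - 174 = 27 K
Q = 100 * 2.83 * 27
= 283 * 27
= 7641 kW

7641 kW


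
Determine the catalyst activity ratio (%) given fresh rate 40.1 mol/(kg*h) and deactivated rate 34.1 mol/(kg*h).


Activity (%) = (rate_used / rate_fresh) * 100
rate_used = 34.1, rate_fresh = 40.1
= (34.1 / 40.1) * 100
= 0.8504 * 100 = 85.04

85.04 %


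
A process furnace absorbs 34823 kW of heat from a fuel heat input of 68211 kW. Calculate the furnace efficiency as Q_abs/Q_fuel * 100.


Furnace efficiency = Q_absorbed / Q_fuel * 100
= 34823 / 68211 * 100 = 51.05

51.05 %


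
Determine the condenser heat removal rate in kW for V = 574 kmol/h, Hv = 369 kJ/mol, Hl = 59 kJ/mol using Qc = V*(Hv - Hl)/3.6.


Qc = 574 * (369 - 59) / 3.6 = 574 * 310 / 3.6 = 49430

49430 kW


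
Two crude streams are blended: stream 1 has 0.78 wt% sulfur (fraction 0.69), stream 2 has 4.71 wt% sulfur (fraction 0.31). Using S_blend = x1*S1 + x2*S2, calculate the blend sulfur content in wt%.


Linear sulfur blending: S_blend = x1*S1 + x2*S2
Contribution 1: 0.69 * 0.78 = 0.5382 wt%
Contribution 2: 0.31 * 4.71 = 1.4601 wt%
S_blend = 0.5382 + 1.4601 = 1.9983

1.9983 wt%


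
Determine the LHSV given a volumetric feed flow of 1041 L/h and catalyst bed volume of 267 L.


LHSV = volumetric feed rate / catalyst volume
= 1041 L/h / 267 L
= 3.899 h^-1

3.899 h^-1


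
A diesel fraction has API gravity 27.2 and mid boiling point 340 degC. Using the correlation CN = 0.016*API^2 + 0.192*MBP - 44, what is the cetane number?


CN = 0.016 * 27.2^2 + 0.192 * 340 - 44
CN = 11.83744 + 65.28 - 44 = 33.11744

33.11744


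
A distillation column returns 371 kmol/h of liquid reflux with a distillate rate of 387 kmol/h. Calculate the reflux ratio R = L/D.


Reflux ratio definition: R = L / D (liquid returned / distillate withdrawn)
L = 371 kmol/h, D = 387 kmol/h
R = 371 / 387 = 0.9587

0.9587


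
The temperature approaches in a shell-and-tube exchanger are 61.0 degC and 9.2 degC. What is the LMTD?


LMTD = (dT1 - dT2) / ln(dT1/dT2)
= (61.0 - 9.2) / ln(61.0 / 9.2) = 51.8 / 1.89167 = 27.38

27.38 degC


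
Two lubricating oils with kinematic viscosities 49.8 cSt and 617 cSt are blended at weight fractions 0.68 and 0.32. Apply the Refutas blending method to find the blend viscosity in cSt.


Refutas method: VBN_i = 14.534*ln(ln(visc_i + 0.8)) + 10.975, blended linearly by mass fraction; since VBN is linear in VBI_i = ln(ln(visc_i + 0.8)) and the fractions sum to 1, blend VBI directly: visc = exp(exp(VBI_blend)) - 0.8
VBI_1 = ln(ln(49.8 + 0.8)) = 1.3671
VBI_2 = ln(ln(617 + 0.8)) = 1.86038
VBI_blend = 0.68 * 1.3671 + 0.32 * 1.86038 = 1.52495
visc_blend = exp(exp(1.52495)) - 0.8 = 98.18

98.18 cSt


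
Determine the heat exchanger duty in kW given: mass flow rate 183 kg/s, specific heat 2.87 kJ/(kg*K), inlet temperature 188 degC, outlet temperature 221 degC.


Q = m_dot * cp * delta_T
delta_T = 221 - 188 = 33 K
Q = 183 * 2.87 * 33
= 525.21 * 33
= 17331.93 kW

17331.93 kW


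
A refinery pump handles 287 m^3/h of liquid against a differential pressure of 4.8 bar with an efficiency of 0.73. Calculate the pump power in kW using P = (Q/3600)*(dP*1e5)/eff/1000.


Q = 287 / 3600 = 0.0797222 m^3/s
P = 0.0797222 * (4.8 * 1e5) / 0.73 / 1000 = 52.42

52.42 kW


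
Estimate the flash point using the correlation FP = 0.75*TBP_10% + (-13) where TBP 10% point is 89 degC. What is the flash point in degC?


FP = 0.75 * 89 + (-13) = 53.75

53.75 degC


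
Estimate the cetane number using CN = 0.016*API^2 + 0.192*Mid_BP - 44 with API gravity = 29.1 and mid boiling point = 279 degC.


CN = 0.016 * 29.1^2 + 0.192 * 279 - 44
CN = 13.54896 + 53.568 - 44 = 23.11696

23.11696


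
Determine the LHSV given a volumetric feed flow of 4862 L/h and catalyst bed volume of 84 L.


LHSV = volumetric feed rate / catalyst volume
= 4862 L/h / 84 L
= 57.88 h^-1

57.88 h^-1


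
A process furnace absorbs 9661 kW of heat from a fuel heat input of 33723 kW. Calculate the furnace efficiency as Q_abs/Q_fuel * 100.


Furnace efficiency = Q_absorbed / Q_fuel * 100
= 9661 / 33723 * 100 = 28.65

28.65 %


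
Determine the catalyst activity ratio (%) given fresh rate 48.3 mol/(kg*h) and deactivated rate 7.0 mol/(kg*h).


Activity (%) = (rate_used / rate_fresh) * 100
rate_used = 7.0, rate_fresh = 48.3
= (7.0 / 48.3) * 100
= 0.1449 * 100 = 14.49

14.49 %


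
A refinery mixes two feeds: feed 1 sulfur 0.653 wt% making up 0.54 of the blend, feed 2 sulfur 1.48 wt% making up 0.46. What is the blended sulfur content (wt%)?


Linear sulfur blending: S_blend = x1*S1 + x2*S2
Contribution 1: 0.54 * 0.653 = 0.35262 wt%
Contribution 2: 0.46 * 1.48 = 0.6808 wt%
S_blend = 0.35262 + 0.6808 = 1.03342

1.03342 wt%


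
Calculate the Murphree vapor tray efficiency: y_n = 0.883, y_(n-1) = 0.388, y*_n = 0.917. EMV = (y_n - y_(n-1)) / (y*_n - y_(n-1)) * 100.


Murphree vapor efficiency: EMV = (y_n - y_(n-1)) / (y*_n - y_(n-1)) * 100
EMV = (0.883 - 0.388) / (0.917 - 0.388) * 100 = 0.495 / 0.529 * 100 = 93.57

93.57 %


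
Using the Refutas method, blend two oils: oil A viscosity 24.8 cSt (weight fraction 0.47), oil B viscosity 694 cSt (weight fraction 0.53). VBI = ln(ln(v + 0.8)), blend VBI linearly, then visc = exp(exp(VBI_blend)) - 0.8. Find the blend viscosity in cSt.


Refutas method: VBN_i = 14.534*ln(ln(visc_i + 0.8)) + 10.975, blended linearly by mass fraction; since VBN is linear in VBI_i = ln(ln(visc_i + 0.8)) and the fractions sum to 1, blend VBI directly: visc = exp(exp(VBI_blend)) - 0.8
VBI_1 = ln(ln(24.8 + 0.8)) = 1.17637
VBI_2 = ln(ln(694 + 0.8)) = 1.87849
VBI_blend = 0.47 * 1.17637 + 0.53 * 1.87849 = 1.54849
visc_blend = exp(exp(1.54849)) - 0.8 = 109.6

109.6 cSt


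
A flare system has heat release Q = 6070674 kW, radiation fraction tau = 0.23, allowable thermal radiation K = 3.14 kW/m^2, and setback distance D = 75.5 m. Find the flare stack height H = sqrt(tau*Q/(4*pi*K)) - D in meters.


tau*Q/(4*pi*K) = 0.23 * 6070674 / (4 * pi * 3.14) = 35385.5
sqrt(35385.5) = 188.11
H = 188.11 - 75.5 = 112.6

112.6 m


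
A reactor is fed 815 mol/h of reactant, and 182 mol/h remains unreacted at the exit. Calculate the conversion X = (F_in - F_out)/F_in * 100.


X = (F_in - F_out) / F_in * 100
Moles reacted = 815 - 182 = 633
X = 633 / 815 * 100
= 0.7767 * 100
= 77.67 %

77.67 %


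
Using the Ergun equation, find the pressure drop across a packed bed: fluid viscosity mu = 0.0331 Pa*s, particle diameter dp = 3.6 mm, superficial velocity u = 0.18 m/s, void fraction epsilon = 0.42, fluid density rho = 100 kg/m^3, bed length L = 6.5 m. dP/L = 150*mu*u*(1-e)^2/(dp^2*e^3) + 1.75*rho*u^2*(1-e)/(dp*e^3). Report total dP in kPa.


dp = 3.6 mm = 0.0036 m
Viscous term = 150*0.0331*0.18*(1-0.42)^2 / (0.0036^2*0.42^3) = 313109
Inertial term = 1.75*100*0.18^2*(1-0.42) / (0.0036*0.42^3) = 12329.9
dP/L = 313109 + 12329.9 = 325439 Pa/m
dP = 325439 * 6.5 / 1000 = 2115 kPa

2115 kPa


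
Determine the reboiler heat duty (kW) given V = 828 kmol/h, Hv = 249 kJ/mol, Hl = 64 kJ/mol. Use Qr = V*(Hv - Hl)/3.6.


Qr = 828 * (249 - 64) / 3.6 = 828 * 185 / 3.6 = 42550

42550 kW


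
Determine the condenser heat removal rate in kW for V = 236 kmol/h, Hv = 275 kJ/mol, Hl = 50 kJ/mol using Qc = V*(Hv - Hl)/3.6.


Qc = 236 * (275 - 50) / 3.6 = 236 * 225 / 3.6 = 14750

14750 kW


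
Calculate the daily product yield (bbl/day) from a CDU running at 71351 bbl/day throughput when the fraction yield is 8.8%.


Crude throughput = 71351 bbl/day
Fraction yield = 8.8%
yield = throughput * fraction / 100
yield = 71351 * 8.8 / 100 = 6278.888

6278.888 bbl/day


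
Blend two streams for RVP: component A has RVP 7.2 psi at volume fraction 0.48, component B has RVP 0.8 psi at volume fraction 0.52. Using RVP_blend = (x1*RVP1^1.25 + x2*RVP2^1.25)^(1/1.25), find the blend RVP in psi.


Chevron index: RVP_blend = (sum xi*RVPi^1.25)^(1/1.25)
RVP^1.25 terms: 0.48 * 7.2^1.25 + 0.52 * 0.8^1.25 = 6.05461
RVP_blend = 6.05461^(1/1.25) = 4.223

4.223 psi


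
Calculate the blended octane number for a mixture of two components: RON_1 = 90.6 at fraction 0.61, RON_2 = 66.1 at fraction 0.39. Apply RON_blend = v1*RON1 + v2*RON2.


Linear blending: RON_blend = sum(vi * RONi)
Contribution 1: 0.61 * 90.6 = 55.266
Contribution 2: 0.39 * 66.1 = 25.779
RON_blend = 55.266 + 25.779 = 81.045

81.045


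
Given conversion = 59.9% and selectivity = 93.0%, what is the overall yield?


Overall yield = conversion (%) * selectivity (%) / 100
Conversion = 59.9%, Selectivity = 93.0%
Y = 59.9 * 93.0 / 100
= 55.707 %

55.707 %


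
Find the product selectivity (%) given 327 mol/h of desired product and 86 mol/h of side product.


Selectivity = desired / (desired + undesired) * 100
Total products = 327 + 86 = 413 mol/h
S = 327 / 413 * 100
= 0.7918 * 100
= 79.18 %

79.18 %


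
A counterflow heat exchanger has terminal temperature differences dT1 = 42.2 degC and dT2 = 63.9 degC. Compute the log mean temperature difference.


LMTD = (dT1 - dT2) / ln(dT1/dT2)
= (42.2 - 63.9) / ln(42.2 / 63.9) = -21.7 / -0.414899 = 52.30

52.30 degC


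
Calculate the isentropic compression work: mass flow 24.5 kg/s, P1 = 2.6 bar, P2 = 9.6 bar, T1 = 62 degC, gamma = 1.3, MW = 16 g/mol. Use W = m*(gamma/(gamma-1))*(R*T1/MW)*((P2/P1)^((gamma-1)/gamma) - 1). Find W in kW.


Isentropic work: W = m*(gamma/(gamma-1))*(R*T1/MW)*((P2/P1)^((gamma-1)/gamma) - 1)
T1 = 62 + 273.15 = 335.15 K
Pressure ratio = 9.6 / 2.6 = 3.69231
Exponent = (1.3 - 1)/1.3 = 0.230769
(P2/P1)^exp - 1 = 3.69231^0.230769 - 1 = 0.351807
W = 24.5 * 1.3 / 0.3 * 8.314 * 335.15 / 16 * 0.351807 = 6505

6505 kW


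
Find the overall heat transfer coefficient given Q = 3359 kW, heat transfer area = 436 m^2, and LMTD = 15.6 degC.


From Q = U*A*LMTD, U = Q / (A * LMTD)
U = 3359 / (436 * 15.6) = 3359 / 6801.6 = 0.4939

0.4939 kW/(m^2*K)


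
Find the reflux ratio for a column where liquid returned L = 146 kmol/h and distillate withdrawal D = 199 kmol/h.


Reflux ratio definition: R = L / D (liquid returned / distillate withdrawn)
L = 146 kmol/h, D = 199 kmol/h
R = 146 / 199 = 0.7337

0.7337


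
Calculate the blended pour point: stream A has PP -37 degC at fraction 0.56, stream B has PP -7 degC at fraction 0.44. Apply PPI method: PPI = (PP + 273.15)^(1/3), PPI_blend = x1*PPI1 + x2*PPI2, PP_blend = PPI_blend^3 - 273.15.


PPI_1 = (-37 + 273.15)^(1/3) = 6.181056
PPI_2 = (-7 + 273.15)^(1/3) = 6.432436
PPI_blend = 0.56 * 6.181056 + 0.44 * 6.432436 = 6.291663
PP_blend = 6.291663^3 - 273.15 = 249.0556 - 273.15 = -24.09

-24.09 degC


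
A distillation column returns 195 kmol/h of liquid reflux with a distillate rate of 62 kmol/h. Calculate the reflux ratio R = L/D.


Reflux ratio definition: R = L / D (liquid returned / distillate withdrawn)
L = 195 kmol/h, D = 62 kmol/h
R = 195 / 62 = 3.145

3.145


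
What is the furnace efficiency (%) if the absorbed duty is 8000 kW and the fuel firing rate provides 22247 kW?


Furnace efficiency = Q_absorbed / Q_fuel * 100
= 8000 / 22247 * 100 = 35.96

35.96 %


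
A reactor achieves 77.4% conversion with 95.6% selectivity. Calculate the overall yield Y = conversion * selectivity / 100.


Overall yield = conversion (%) * selectivity (%) / 100
Conversion = 77.4%, Selectivity = 95.6%
Y = 77.4 * 95.6 / 100
= 73.9944 %

73.9944 %


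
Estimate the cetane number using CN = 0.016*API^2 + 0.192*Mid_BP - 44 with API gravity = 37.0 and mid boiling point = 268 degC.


CN = 0.016 * 37.0^2 + 0.192 * 268 - 44
CN = 21.904 + 51.456 - 44 = 29.36

29.36


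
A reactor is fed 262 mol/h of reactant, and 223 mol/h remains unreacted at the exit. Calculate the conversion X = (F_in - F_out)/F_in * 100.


X = (F_in - F_out) / F_in * 100
Moles reacted = 262 - 223 = 39
X = 39 / 262 * 100
= 0.1489 * 100
= 14.89 %

14.89 %


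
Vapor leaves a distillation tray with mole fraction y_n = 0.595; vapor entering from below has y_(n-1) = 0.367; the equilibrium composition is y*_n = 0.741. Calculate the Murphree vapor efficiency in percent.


Murphree vapor efficiency: EMV = (y_n - y_(n-1)) / (y*_n - y_(n-1)) * 100
EMV = (0.595 - 0.367) / (0.741 - 0.367) * 100 = 0.228 / 0.374 * 100 = 60.96

60.96 %


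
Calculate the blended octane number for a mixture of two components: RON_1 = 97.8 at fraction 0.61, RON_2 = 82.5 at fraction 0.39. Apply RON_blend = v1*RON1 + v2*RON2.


Linear blending: RON_blend = sum(vi * RONi)
Contribution 1: 0.61 * 97.8 = 59.658
Contribution 2: 0.39 * 82.5 = 32.175
RON_blend = 59.658 + 32.175 = 91.833

91.833


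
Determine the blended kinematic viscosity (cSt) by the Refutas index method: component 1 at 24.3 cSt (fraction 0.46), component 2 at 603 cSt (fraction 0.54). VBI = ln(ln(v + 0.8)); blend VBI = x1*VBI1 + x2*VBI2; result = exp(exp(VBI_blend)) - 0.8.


Refutas method: VBN_i = 14.534*ln(ln(visc_i + 0.8)) + 10.975, blended linearly by mass fraction; since VBN is linear in VBI_i = ln(ln(visc_i + 0.8)) and the fractions sum to 1, blend VBI directly: visc = exp(exp(VBI_blend)) - 0.8
VBI_1 = ln(ln(24.3 + 0.8)) = 1.17027
VBI_2 = ln(ln(603 + 0.8)) = 1.8568
VBI_blend = 0.46 * 1.17027 + 0.54 * 1.8568 = 1.541
visc_blend = exp(exp(1.541)) - 0.8 = 105.8

105.8 cSt


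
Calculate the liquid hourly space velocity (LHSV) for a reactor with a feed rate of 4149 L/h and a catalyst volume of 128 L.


LHSV = volumetric feed rate / catalyst volume
= 4149 L/h / 128 L
= 32.41 h^-1

32.41 h^-1


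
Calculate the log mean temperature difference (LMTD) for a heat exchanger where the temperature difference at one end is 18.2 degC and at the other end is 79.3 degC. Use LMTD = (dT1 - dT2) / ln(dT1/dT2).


LMTD = (dT1 - dT2) / ln(dT1/dT2)
= (18.2 - 79.3) / ln(18.2 / 79.3) = -61.1 / -1.47182 = 41.51

41.51 degC


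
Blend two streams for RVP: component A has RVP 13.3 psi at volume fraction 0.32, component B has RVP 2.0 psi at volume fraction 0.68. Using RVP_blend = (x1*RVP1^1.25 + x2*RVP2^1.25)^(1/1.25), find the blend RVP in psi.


Chevron index: RVP_blend = (sum xi*RVPi^1.25)^(1/1.25)
RVP^1.25 terms: 0.32 * 13.3^1.25 + 0.68 * 2.0^1.25 = 9.74496
RVP_blend = 9.74496^(1/1.25) = 6.181

6.181 psi


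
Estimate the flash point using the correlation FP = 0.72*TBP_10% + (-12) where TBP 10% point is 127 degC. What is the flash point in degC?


FP = 0.72 * 127 + (-12) = 79.44

79.44 degC


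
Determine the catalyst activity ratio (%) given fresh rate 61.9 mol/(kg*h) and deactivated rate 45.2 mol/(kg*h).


Activity (%) = (rate_used / rate_fresh) * 100
rate_used = 45.2, rate_fresh = 61.9
= (45.2 / 61.9) * 100
= 0.7302 * 100 = 73.02

73.02 %


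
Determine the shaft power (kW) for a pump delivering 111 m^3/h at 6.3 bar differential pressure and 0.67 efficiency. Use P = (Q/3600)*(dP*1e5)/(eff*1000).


Q = 111 / 3600 = 0.0308333 m^3/s
P = 0.0308333 * (6.3 * 1e5) / 0.67 / 1000 = 28.99

28.99 kW


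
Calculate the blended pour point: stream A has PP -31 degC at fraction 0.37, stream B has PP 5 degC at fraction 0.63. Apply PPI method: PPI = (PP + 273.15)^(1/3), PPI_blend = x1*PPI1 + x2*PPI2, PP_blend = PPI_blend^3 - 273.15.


PPI_1 = (-31 + 273.15)^(1/3) = 6.232967
PPI_2 = (5 + 273.15)^(1/3) = 6.527693
PPI_blend = 0.37 * 6.232967 + 0.63 * 6.527693 = 6.418644
PP_blend = 6.418644^3 - 273.15 = 264.4417 - 273.15 = -8.71

-8.71 degC


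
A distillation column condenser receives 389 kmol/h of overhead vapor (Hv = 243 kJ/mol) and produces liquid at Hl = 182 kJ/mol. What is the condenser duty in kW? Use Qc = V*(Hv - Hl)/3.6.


Qc = 389 * (243 - 182) / 3.6 = 389 * 61 / 3.6 = 6591

6591 kW


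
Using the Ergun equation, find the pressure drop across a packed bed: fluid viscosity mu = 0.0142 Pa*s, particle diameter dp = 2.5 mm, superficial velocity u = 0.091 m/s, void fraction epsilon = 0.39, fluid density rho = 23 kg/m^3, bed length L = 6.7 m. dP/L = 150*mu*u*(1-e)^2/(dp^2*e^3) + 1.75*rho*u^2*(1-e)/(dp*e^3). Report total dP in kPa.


dp = 2.5 mm = 0.0025 m
Viscous term = 150*0.0142*0.091*(1-0.39)^2 / (0.0025^2*0.39^3) = 194539
Inertial term = 1.75*23*0.091^2*(1-0.39) / (0.0025*0.39^3) = 1371.02
dP/L = 194539 + 1371.02 = 195910 Pa/m
dP = 195910 * 6.7 / 1000 = 1313 kPa

1313 kPa


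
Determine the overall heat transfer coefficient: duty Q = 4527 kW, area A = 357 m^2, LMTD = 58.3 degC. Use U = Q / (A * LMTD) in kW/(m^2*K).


From Q = U*A*LMTD, U = Q / (A * LMTD)
U = 4527 / (357 * 58.3) = 4527 / 20813.1 = 0.2175

0.2175 kW/(m^2*K)


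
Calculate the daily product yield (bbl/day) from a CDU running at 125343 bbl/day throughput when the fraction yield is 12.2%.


Crude throughput = 125343 bbl/day
Fraction yield = 12.2%
yield = throughput * fraction / 100
yield = 125343 * 12.2 / 100 = 15291.846

15291.846 bbl/day


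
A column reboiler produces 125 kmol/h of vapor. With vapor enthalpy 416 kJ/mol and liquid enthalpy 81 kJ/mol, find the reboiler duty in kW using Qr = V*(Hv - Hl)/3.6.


Qr = 125 * (416 - 81) / 3.6 = 125 * 335 / 3.6 = 11630

11630 kW


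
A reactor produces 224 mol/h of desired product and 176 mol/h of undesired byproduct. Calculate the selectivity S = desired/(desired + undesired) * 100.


Selectivity = desired / (desired + undesired) * 100
Total products = 224 + 176 = 400 mol/h
S = 224 / 400 * 100
= 0.5600 * 100
= 56.00 %

56.00 %


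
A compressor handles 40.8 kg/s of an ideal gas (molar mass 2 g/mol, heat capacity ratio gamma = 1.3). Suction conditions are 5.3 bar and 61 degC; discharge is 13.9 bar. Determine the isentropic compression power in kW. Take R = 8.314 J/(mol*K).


Isentropic work: W = m*(gamma/(gamma-1))*(R*T1/MW)*((P2/P1)^((gamma-1)/gamma) - 1)
T1 = 61 + 273.15 = 334.15 K
Pressure ratio = 13.9 / 5.3 = 2.62264
Exponent = (1.3 - 1)/1.3 = 0.230769
(P2/P1)^exp - 1 = 2.62264^0.230769 - 1 = 0.2492
W = 40.8 * 1.3 / 0.3 * 8.314 * 334.15 / 2 * 0.2492 = 61200

61200 kW


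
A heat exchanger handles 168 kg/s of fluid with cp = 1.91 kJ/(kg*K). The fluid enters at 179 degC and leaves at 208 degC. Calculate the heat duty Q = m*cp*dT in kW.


Q = m_dot * cp * delta_T
delta_T = 208 - 179 = 29 K
Q = 168 * 1.91 * 29
= 320.88 * 29
= 9305.52 kW

9305.52 kW


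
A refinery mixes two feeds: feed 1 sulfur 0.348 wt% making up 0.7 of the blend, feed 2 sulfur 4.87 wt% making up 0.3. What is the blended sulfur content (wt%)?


Linear sulfur blending: S_blend = x1*S1 + x2*S2
Contribution 1: 0.7 * 0.348 = 0.2436 wt%
Contribution 2: 0.3 * 4.87 = 1.461 wt%
S_blend = 0.2436 + 1.461 = 1.7046

1.7046 wt%


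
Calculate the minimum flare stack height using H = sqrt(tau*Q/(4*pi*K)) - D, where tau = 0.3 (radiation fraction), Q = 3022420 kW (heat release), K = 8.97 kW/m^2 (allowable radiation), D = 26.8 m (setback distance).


tau*Q/(4*pi*K) = 0.3 * 3022420 / (4 * pi * 8.97) = 8044.03
sqrt(8044.03) = 89.6885
H = 89.6885 - 26.8 = 62.89

62.89 m


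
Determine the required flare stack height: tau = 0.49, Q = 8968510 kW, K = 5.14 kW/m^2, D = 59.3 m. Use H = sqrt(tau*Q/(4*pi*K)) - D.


tau*Q/(4*pi*K) = 0.49 * 8968510 / (4 * pi * 5.14) = 68036.7
sqrt(68036.7) = 260.838
H = 260.838 - 59.3 = 201.5

201.5 m


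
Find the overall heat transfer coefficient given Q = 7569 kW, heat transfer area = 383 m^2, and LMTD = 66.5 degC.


From Q = U*A*LMTD, U = Q / (A * LMTD)
U = 7569 / (383 * 66.5) = 7569 / 25469.5 = 0.2972

0.2972 kW/(m^2*K)


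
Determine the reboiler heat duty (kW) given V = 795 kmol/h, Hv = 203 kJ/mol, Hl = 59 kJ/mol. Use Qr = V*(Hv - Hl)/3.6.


Qr = 795 * (203 - 59) / 3.6 = 795 * 144 / 3.6 = 31800

31800 kW


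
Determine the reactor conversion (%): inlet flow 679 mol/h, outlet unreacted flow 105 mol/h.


X = (F_in - F_out) / F_in * 100
Moles reacted = 679 - 105 = 574
X = 574 / 679 * 100
= 0.8454 * 100
= 84.54 %

84.54 %


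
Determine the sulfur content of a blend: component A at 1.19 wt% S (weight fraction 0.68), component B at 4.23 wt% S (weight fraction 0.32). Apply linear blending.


Linear sulfur blending: S_blend = x1*S1 + x2*S2
Contribution 1: 0.68 * 1.19 = 0.8092 wt%
Contribution 2: 0.32 * 4.23 = 1.3536 wt%
S_blend = 0.8092 + 1.3536 = 2.1628

2.1628 wt%


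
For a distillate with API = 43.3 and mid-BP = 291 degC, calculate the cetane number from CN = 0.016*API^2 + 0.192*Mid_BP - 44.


CN = 0.016 * 43.3^2 + 0.192 * 291 - 44
CN = 29.99824 + 55.872 - 44 = 41.87024

41.87024


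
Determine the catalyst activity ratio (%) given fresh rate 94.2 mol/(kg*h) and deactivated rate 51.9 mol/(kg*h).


Activity (%) = (rate_used / rate_fresh) * 100
rate_used = 51.9, rate_fresh = 94.2
= (51.9 / 94.2) * 100
= 0.5510 * 100 = 55.10

55.10 %


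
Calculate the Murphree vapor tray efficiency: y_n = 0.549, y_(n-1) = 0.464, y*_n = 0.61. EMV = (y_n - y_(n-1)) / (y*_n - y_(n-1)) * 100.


Murphree vapor efficiency: EMV = (y_n - y_(n-1)) / (y*_n - y_(n-1)) * 100
EMV = (0.549 - 0.464) / (0.61 - 0.464) * 100 = 0.085 / 0.146 * 100 = 58.22

58.22 %


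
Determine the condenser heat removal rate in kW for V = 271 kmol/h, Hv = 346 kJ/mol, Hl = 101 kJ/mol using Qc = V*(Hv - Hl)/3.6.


Qc = 271 * (346 - 101) / 3.6 = 271 * 245 / 3.6 = 18440

18440 kW


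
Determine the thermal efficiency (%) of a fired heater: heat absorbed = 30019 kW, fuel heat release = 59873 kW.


Furnace efficiency = Q_absorbed / Q_fuel * 100
= 30019 / 59873 * 100 = 50.14

50.14 %


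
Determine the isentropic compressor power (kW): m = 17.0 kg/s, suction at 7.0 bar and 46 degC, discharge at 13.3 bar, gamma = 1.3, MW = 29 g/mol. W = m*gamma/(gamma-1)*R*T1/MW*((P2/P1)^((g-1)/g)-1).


Isentropic work: W = m*(gamma/(gamma-1))*(R*T1/MW)*((P2/P1)^((gamma-1)/gamma) - 1)
T1 = 46 + 273.15 = 319.15 K
Pressure ratio = 13.3 / 7.0 = 1.9
Exponent = (1.3 - 1)/1.3 = 0.230769
(P2/P1)^exp - 1 = 1.9^0.230769 - 1 = 0.159652
W = 17.0 * 1.3 / 0.3 * 8.314 * 319.15 / 29 * 0.159652 = 1076

1076 kW


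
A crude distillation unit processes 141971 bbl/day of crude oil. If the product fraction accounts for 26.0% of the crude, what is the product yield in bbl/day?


Crude throughput = 141971 bbl/day
Fraction yield = 26.0%
yield = throughput * fraction / 100
yield = 141971 * 26.0 / 100 = 36912.46

36912.46 bbl/day


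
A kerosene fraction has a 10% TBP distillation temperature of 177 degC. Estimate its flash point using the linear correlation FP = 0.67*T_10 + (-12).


FP = 0.67 * 177 + (-12) = 106.59

106.59 degC


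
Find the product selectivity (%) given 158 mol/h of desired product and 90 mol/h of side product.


Selectivity = desired / (desired + undesired) * 100
Total products = 158 + 90 = 248 mol/h
S = 158 / 248 * 100
= 0.6371 * 100
= 63.71 %

63.71 %


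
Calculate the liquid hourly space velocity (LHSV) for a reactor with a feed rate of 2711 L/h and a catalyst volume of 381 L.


LHSV = volumetric feed rate / catalyst volume
= 2711 L/h / 381 L
= 7.115 h^-1

7.115 h^-1


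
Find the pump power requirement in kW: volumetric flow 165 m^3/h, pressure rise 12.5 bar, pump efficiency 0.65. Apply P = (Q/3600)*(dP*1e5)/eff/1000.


Q = 165 / 3600 = 0.0458333 m^3/s
P = 0.0458333 * (12.5 * 1e5) / 0.65 / 1000 = 88.14

88.14 kW


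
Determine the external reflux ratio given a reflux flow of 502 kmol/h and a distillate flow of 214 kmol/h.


Reflux ratio definition: R = L / D (liquid returned / distillate withdrawn)
L = 502 kmol/h, D = 214 kmol/h
R = 502 / 214 = 2.346

2.346


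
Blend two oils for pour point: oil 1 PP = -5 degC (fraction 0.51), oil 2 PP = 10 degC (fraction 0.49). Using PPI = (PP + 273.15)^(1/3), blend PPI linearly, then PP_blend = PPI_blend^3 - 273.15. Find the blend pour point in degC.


PPI_1 = (-5 + 273.15)^(1/3) = 6.448508
PPI_2 = (10 + 273.15)^(1/3) = 6.566574
PPI_blend = 0.51 * 6.448508 + 0.49 * 6.566574 = 6.50636
PP_blend = 6.50636^3 - 273.15 = 275.4319 - 273.15 = 2.28

2.28 degC


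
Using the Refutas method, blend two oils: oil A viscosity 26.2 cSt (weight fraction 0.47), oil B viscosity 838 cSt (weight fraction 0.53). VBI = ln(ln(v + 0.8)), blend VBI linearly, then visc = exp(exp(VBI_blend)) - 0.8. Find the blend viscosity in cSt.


Refutas method: VBN_i = 14.534*ln(ln(visc_i + 0.8)) + 10.975, blended linearly by mass fraction; since VBN is linear in VBI_i = ln(ln(visc_i + 0.8)) and the fractions sum to 1, blend VBI directly: visc = exp(exp(VBI_blend)) - 0.8
VBI_1 = ln(ln(26.2 + 0.8)) = 1.19266
VBI_2 = ln(ln(838 + 0.8)) = 1.90687
VBI_blend = 0.47 * 1.19266 + 0.53 * 1.90687 = 1.57119
visc_blend = exp(exp(1.57119)) - 0.8 = 122.2

122.2 cSt
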